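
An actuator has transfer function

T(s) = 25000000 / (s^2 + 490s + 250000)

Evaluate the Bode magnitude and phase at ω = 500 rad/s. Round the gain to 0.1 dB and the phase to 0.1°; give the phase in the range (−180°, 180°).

40.2 dB, -90.0°

At s = jω = j500:
quadratic: (j500)² + 490·j500 + 250000 = 0 + j245000 → |·| ≈ 2.45e+05, ∠ ≈ 90.00°
|T| = 25000000 / 2.45e+05 ≈ 102.04
Gain = 20 log₁₀(102.04) ≈ 40.18 dB
∠T = 0.00° − 90.00° = -90.00°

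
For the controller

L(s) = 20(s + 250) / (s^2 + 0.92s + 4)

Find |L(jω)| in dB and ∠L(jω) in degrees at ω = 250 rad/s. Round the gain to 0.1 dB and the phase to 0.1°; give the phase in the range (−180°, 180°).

-18.9 dB, -134.8°

At s = jω = j250:
zero (s+250): 250 + j250 → |·| = √(250²+250²) = √125000 ≈ 353.55, ∠ = arctan(250/250) ≈ 45.00°
quadratic: (j250)² + 0.92·j250 + 4 = -62496 + j230 → |·| ≈ 62496, ∠ ≈ 179.79°
|L| = 20 · 353.55 / 62496 ≈ 0.11314
Gain = 20 log₁₀(0.11314) ≈ -18.93 dB
∠L = 45.00° − 179.79° = -134.79°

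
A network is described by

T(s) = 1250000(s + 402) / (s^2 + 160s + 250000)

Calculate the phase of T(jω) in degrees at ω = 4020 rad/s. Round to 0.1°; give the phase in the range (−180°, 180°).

At s = jω = j4020:
zero (s+402): 402 + j4020 → |·| = √(402²+4020²) = √16322004 ≈ 4040, ∠ = arctan(4020/402) ≈ 84.29°
quadratic: (j4020)² + 160·j4020 + 250000 = -15910400 + j643200 → |·| ≈ 1.5923e+07, ∠ ≈ 177.68°
∠T = 84.29° − 177.68° = -93.39°

-93.4°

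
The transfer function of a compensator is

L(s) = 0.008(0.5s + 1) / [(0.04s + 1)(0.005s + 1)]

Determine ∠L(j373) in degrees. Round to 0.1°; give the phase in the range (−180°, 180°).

-58.3°

At ω = 373 rad/s:
zero (1 + j373·0.5) = 1 + j186.5 → |·| ≈ 186.5, ∠ ≈ 89.69°
pole (1 + j373·0.04) = 1 + j14.92 → |·| ≈ 14.953, ∠ ≈ 86.17°
pole (1 + j373·0.005) = 1 + j1.865 → |·| ≈ 2.1162, ∠ ≈ 61.80°
∠L = (89.69°) − (86.17° + 61.80°) = -58.28°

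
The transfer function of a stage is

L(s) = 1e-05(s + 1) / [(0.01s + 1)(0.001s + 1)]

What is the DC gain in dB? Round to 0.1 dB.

-100.0 dB

L(0) = 1e-05 · 1 / 1 = 1e-05
20 log₁₀(1e-05) ≈ -100.00 dB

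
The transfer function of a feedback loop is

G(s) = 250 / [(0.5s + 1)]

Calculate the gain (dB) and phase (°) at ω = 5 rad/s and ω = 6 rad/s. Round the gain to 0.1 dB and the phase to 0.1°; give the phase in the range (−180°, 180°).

At ω = 5 rad/s:
pole (1 + j5·0.5) = 1 + j2.5 → |·| ≈ 2.6926, ∠ ≈ 68.20°
|G| = 250 · 1 / (2.6926) ≈ 92.847
Gain = 20 log₁₀(92.847) ≈ 39.36 dB
∠G = (0°) − (68.20°) = -68.20°

At ω = 6 rad/s:
pole (1 + j6·0.5) = 1 + j3 → |·| ≈ 3.1623, ∠ ≈ 71.57°
|G| = 250 · 1 / (3.1623) ≈ 79.056
Gain = 20 log₁₀(79.056) ≈ 37.96 dB
∠G = (0°) − (71.57°) = -71.57°

ω = 5: 39.4 dB, -68.2°; ω = 6: 38.0 dB, -71.6°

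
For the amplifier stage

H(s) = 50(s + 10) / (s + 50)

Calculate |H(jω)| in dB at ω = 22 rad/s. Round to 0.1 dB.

At s = jω = j22:
zero (s+10): 10 + j22 → |·| = √(10²+22²) = √584 ≈ 24.166, ∠ = arctan(22/10) ≈ 65.56°
pole (s+50): 50 + j22 → |·| = √(50²+22²) = √2984 ≈ 54.626, ∠ = arctan(22/50) ≈ 23.75°
|H| = 50 · 24.166 / 54.626 ≈ 22.12
Gain = 20 log₁₀(22.12) ≈ 26.90 dB

26.9 dB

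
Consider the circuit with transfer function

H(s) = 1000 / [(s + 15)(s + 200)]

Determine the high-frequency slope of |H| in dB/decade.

-40 dB/decade

Each pole contributes −20 dB/decade at high frequency; each zero contributes +20 dB/decade.
Net: 0 zero(s) − 2 pole(s) → -40 dB/decade.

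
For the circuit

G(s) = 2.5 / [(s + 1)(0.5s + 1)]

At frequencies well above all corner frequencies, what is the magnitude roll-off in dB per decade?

Each pole contributes −20 dB/decade at high frequency; each zero contributes +20 dB/decade.
Net: 0 zero(s) − 2 pole(s) → -40 dB/decade.

-40 dB/decade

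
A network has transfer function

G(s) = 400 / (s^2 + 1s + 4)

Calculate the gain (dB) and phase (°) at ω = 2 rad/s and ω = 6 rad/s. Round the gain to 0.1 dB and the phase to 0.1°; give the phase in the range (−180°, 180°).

ω = 2: 46.0 dB, -90.0°; ω = 6: 21.8 dB, -169.4°

At s = jω = j2:
quadratic: (j2)² + 1·j2 + 4 = 0 + j2 → |·| ≈ 2, ∠ ≈ 90.00°
|G| = 400 / 2 ≈ 200
Gain = 20 log₁₀(200) ≈ 46.02 dB
∠G = 0.00° − 90.00° = -90.00°

At s = jω = j6:
quadratic: (j6)² + 1·j6 + 4 = -32 + j6 → |·| ≈ 32.558, ∠ ≈ 169.38°
|G| = 400 / 32.558 ≈ 12.286
Gain = 20 log₁₀(12.286) ≈ 21.79 dB
∠G = 0.00° − 169.38° = -169.38°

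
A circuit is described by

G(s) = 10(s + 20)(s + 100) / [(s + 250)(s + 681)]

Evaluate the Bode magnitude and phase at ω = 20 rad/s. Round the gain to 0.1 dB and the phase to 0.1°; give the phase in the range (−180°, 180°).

At s = jω = j20:
zero (s+20): 20 + j20 → |·| = √(20²+20²) = √800 ≈ 28.284, ∠ = arctan(20/20) ≈ 45.00°
zero (s+100): 100 + j20 → |·| = √(100²+20²) = √10400 ≈ 101.98, ∠ = arctan(20/100) ≈ 11.31°
pole (s+250): 250 + j20 → |·| = √(250²+20²) = √62900 ≈ 250.8, ∠ = arctan(20/250) ≈ 4.57°
pole (s+681): 681 + j20 → |·| = √(681²+20²) = √464161 ≈ 681.29, ∠ = arctan(20/681) ≈ 1.68°
|G| = 10 · 2884.4 / 1.7087e+05 ≈ 0.16881
Gain = 20 log₁₀(0.16881) ≈ -15.45 dB
∠G = 56.31° − 6.25° = 50.06°

-15.5 dB, 50.1°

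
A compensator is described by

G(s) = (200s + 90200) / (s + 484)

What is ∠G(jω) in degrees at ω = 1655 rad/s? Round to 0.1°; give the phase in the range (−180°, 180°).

1.1°

Substitute s = j1655:
Numerator: 200(j1655) + 90200 = 90200 + j331000
Denominator: (j1655) + 484 = 484 + j1655
|N| = √(90200² + 331000²) ≈ 3.4307e+05, ∠N ≈ 74.76°
|D| = √(484² + 1655²) ≈ 1724.3, ∠D ≈ 73.70°
∠G = 74.76° − 73.70° = 1.06°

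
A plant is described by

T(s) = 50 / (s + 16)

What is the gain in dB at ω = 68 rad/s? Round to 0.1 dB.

Substitute s = j68:
Numerator: 50 = 50 + j0
Denominator: (j68) + 16 = 16 + j68
|N| = √(50² + 0²) ≈ 50, ∠N ≈ 0.00°
|D| = √(16² + 68²) ≈ 69.857, ∠D ≈ 76.76°
|T| = 50 / 69.857 ≈ 0.71575
Gain = 20 log₁₀(0.71575) ≈ -2.90 dB

-2.9 dB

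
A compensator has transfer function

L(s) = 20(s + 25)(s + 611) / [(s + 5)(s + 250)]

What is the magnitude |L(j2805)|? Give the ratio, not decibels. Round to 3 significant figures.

At s = jω = j2805:
zero (s+25): 25 + j2805 → |·| = √(25²+2805²) = √7868650 ≈ 2805.1, ∠ = arctan(2805/25) ≈ 89.49°
zero (s+611): 611 + j2805 → |·| = √(611²+2805²) = √8241346 ≈ 2870.8, ∠ = arctan(2805/611) ≈ 77.71°
pole (s+5): 5 + j2805 → |·| = √(5²+2805²) = √7868050 ≈ 2805, ∠ = arctan(2805/5) ≈ 89.90°
pole (s+250): 250 + j2805 → |·| = √(250²+2805²) = √7930525 ≈ 2816.1, ∠ = arctan(2805/250) ≈ 84.91°
|L| = 20 · 8.0529e+06 / 7.8992e+06 ≈ 20.389

20.4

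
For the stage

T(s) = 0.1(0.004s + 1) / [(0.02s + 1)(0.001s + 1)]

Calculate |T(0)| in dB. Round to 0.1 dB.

-20.0 dB

T(0) = 0.1 · 1 / 1 = 0.1
20 log₁₀(0.1) ≈ -20.00 dB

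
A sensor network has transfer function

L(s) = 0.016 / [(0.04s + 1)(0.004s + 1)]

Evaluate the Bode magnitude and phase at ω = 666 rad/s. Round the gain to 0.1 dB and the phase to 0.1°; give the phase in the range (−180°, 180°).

-73.5 dB, -157.3°

At ω = 666 rad/s:
pole (1 + j666·0.04) = 1 + j26.64 → |·| ≈ 26.659, ∠ ≈ 87.85°
pole (1 + j666·0.004) = 1 + j2.664 → |·| ≈ 2.8455, ∠ ≈ 69.43°
|L| = 0.016 · 1 / (26.659 · 2.8455) ≈ 0.00021092
Gain = 20 log₁₀(0.00021092) ≈ -73.52 dB
∠L = (0°) − (87.85° + 69.43°) = -157.28°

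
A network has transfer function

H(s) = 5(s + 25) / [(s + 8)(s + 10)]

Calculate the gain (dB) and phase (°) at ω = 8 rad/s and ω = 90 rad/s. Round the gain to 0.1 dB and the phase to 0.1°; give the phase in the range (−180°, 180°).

At s = jω = j8:
zero (s+25): 25 + j8 → |·| = √(25²+8²) = √689 ≈ 26.249, ∠ = arctan(8/25) ≈ 17.74°
pole (s+8): 8 + j8 → |·| = √(8²+8²) = √128 ≈ 11.314, ∠ = arctan(8/8) ≈ 45.00°
pole (s+10): 10 + j8 → |·| = √(10²+8²) = √164 ≈ 12.806, ∠ = arctan(8/10) ≈ 38.66°
|H| = 5 · 26.249 / 144.89 ≈ 0.90583
Gain = 20 log₁₀(0.90583) ≈ -0.86 dB
∠H = 17.74° − 83.66° = -65.92°

At s = jω = j90:
zero (s+25): 25 + j90 → |·| = √(25²+90²) = √8725 ≈ 93.408, ∠ = arctan(90/25) ≈ 74.48°
pole (s+8): 8 + j90 → |·| = √(8²+90²) = √8164 ≈ 90.355, ∠ = arctan(90/8) ≈ 84.92°
pole (s+10): 10 + j90 → |·| = √(10²+90²) = √8200 ≈ 90.554, ∠ = arctan(90/10) ≈ 83.66°
|H| = 5 · 93.408 / 8182 ≈ 0.057081
Gain = 20 log₁₀(0.057081) ≈ -24.87 dB
∠H = 74.48° − 168.58° = -94.10°

ω = 8: -0.9 dB, -65.9°; ω = 90: -24.9 dB, -94.1°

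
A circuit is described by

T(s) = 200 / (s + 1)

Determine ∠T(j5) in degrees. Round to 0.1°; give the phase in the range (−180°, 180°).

Substitute s = j5:
Numerator: 200 = 200 + j0
Denominator: (j5) + 1 = 1 + j5
|N| = √(200² + 0²) ≈ 200, ∠N ≈ 0.00°
|D| = √(1² + 5²) ≈ 5.099, ∠D ≈ 78.69°
∠T = 0.00° − 78.69° = -78.69°

-78.7°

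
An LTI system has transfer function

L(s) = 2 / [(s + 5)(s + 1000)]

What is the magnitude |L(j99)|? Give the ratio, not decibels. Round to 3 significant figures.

2.01e-05

At s = jω = j99:
pole (s+5): 5 + j99 → |·| = √(5²+99²) = √9826 ≈ 99.126, ∠ = arctan(99/5) ≈ 87.11°
pole (s+1000): 1000 + j99 → |·| = √(1000²+99²) = √1009801 ≈ 1004.9, ∠ = arctan(99/1000) ≈ 5.65°
|L| = 2 / 99612 ≈ 2.0078e-05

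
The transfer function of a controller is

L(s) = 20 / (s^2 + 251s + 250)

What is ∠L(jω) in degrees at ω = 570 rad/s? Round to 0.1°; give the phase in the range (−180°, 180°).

Substitute s = j570:
Numerator: 20 = 20 + j0
Denominator: (j570)^2 + 251(j570) + 250 = -324650 + j143070
|N| = √(20² + 0²) ≈ 20, ∠N ≈ 0.00°
|D| = √(324650² + 143070²) ≈ 3.5478e+05, ∠D ≈ 156.22°
∠L = 0.00° − 156.22° = -156.22°

-156.2°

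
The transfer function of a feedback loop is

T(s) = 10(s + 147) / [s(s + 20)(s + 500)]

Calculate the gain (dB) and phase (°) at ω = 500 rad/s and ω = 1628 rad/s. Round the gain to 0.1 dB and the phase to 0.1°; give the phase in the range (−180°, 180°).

At s = jω = j500:
zero (s+147): 147 + j500 → |·| = √(147²+500²) = √271609 ≈ 521.16, ∠ = arctan(500/147) ≈ 73.62°
pole (s+20): 20 + j500 → |·| = √(20²+500²) = √250400 ≈ 500.4, ∠ = arctan(500/20) ≈ 87.71°
pole (s+500): 500 + j500 → |·| = √(500²+500²) = √500000 ≈ 707.11, ∠ = arctan(500/500) ≈ 45.00°
pole at origin: |s| = 500, ∠ = 90.00° (in denominator)
|T| = 10 · 521.16 / 1.7692e+08 ≈ 2.9457e-05
Gain = 20 log₁₀(2.9457e-05) ≈ -90.62 dB
∠T = 73.62° − 222.71° = -149.09°

At s = jω = j1628:
zero (s+147): 147 + j1628 → |·| = √(147²+1628²) = √2671993 ≈ 1634.6, ∠ = arctan(1628/147) ≈ 84.84°
pole (s+20): 20 + j1628 → |·| = √(20²+1628²) = √2650784 ≈ 1628.1, ∠ = arctan(1628/20) ≈ 89.30°
pole (s+500): 500 + j1628 → |·| = √(500²+1628²) = √2900384 ≈ 1703.1, ∠ = arctan(1628/500) ≈ 72.93°
pole at origin: |s| = 1628, ∠ = 90.00° (in denominator)
|T| = 10 · 1634.6 / 4.5141e+09 ≈ 3.6211e-06
Gain = 20 log₁₀(3.6211e-06) ≈ -108.82 dB
∠T = 84.84° − 252.23° = -167.39°

ω = 500: -90.6 dB, -149.1°; ω = 1628: -108.8 dB, -167.4°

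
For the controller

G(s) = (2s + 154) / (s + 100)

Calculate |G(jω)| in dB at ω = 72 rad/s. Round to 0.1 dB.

Substitute s = j72:
Numerator: 2(j72) + 154 = 154 + j144
Denominator: (j72) + 100 = 100 + j72
|N| = √(154² + 144²) ≈ 210.84, ∠N ≈ 43.08°
|D| = √(100² + 72²) ≈ 123.22, ∠D ≈ 35.75°
|G| = 210.84 / 123.22 ≈ 1.7111
Gain = 20 log₁₀(1.7111) ≈ 4.67 dB

4.7 dB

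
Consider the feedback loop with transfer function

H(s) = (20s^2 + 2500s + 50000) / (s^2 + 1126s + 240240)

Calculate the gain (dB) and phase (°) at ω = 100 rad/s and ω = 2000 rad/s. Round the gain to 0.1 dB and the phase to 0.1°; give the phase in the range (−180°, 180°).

ω = 100: 1.1 dB, 94.9°; ω = 2000: 25.2 dB, 27.3°

Substitute s = j100:
Numerator: 20(j100)^2 + 2500(j100) + 50000 = -150000 + j250000
Denominator: (j100)^2 + 1126(j100) + 240240 = 230240 + j112600
|N| = √(150000² + 250000²) ≈ 2.9155e+05, ∠N ≈ 120.96°
|D| = √(230240² + 112600²) ≈ 2.563e+05, ∠D ≈ 26.06°
|H| = 2.9155e+05 / 2.563e+05 ≈ 1.1375
Gain = 20 log₁₀(1.1375) ≈ 1.12 dB
∠H = 120.96° − 26.06° = 94.90°

Substitute s = j2000:
Numerator: 20(j2000)^2 + 2500(j2000) + 50000 = -79950000 + j5000000
Denominator: (j2000)^2 + 1126(j2000) + 240240 = -3759760 + j2252000
|N| = √(79950000² + 5000000²) ≈ 8.0106e+07, ∠N ≈ 176.42°
|D| = √(3759760² + 2252000²) ≈ 4.3826e+06, ∠D ≈ 149.08°
|H| = 8.0106e+07 / 4.3826e+06 ≈ 18.278
Gain = 20 log₁₀(18.278) ≈ 25.24 dB
∠H = 176.42° − 149.08° = 27.34°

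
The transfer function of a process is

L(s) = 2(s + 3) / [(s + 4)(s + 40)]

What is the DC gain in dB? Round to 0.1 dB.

L(0) = 2·3 / (4·40) = 0.0375
20 log₁₀(0.0375) ≈ -28.52 dB

-28.5 dB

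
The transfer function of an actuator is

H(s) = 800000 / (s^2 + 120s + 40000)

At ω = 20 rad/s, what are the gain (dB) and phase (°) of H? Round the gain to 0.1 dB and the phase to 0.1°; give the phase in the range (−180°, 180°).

At s = jω = j20:
quadratic: (j20)² + 120·j20 + 40000 = 39600 + j2400 → |·| ≈ 39673, ∠ ≈ 3.47°
|H| = 800000 / 39673 ≈ 20.165
Gain = 20 log₁₀(20.165) ≈ 26.09 dB
∠H = 0.00° − 3.47° = -3.47°

26.1 dB, -3.5°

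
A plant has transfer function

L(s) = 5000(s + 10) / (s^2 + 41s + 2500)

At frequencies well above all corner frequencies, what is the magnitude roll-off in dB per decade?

-20 dB/decade

Each pole contributes −20 dB/decade at high frequency; each zero contributes +20 dB/decade.
Net: 1 zero(s) − 2 pole(s) → -20 dB/decade.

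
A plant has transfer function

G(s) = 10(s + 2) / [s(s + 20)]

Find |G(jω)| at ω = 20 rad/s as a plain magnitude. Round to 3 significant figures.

At s = jω = j20:
zero (s+2): 2 + j20 → |·| = √(2²+20²) = √404 ≈ 20.1, ∠ = arctan(20/2) ≈ 84.29°
pole (s+20): 20 + j20 → |·| = √(20²+20²) = √800 ≈ 28.284, ∠ = arctan(20/20) ≈ 45.00°
pole at origin: |s| = 20, ∠ = 90.00° (in denominator)
|G| = 10 · 20.1 / 565.68 ≈ 0.35532

0.355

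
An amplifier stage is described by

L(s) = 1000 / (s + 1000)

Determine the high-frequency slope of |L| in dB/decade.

Each pole contributes −20 dB/decade at high frequency; each zero contributes +20 dB/decade.
Net: 0 zero(s) − 1 pole(s) → -20 dB/decade.

-20 dB/decade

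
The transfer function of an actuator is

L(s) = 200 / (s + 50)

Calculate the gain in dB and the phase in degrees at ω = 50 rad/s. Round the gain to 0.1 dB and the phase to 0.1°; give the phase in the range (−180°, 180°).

9.0 dB, -45.0°

At s = jω = j50:
pole (s+50): 50 + j50 → |·| = √(50²+50²) = √5000 ≈ 70.711, ∠ = arctan(50/50) ≈ 45.00°
|L| = 200 / 70.711 ≈ 2.8284
Gain = 20 log₁₀(2.8284) ≈ 9.03 dB
∠L = 0.00° − 45.00° = -45.00°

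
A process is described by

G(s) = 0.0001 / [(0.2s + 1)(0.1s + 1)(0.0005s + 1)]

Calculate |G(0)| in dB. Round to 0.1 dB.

-80.0 dB

G(0) = 0.0001 · 1 / 1 = 0.0001
20 log₁₀(0.0001) ≈ -80.00 dB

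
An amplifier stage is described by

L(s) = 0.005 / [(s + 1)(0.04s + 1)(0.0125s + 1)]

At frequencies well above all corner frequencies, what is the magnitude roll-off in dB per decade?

-60 dB/decade

Each pole contributes −20 dB/decade at high frequency; each zero contributes +20 dB/decade.
Net: 0 zero(s) − 3 pole(s) → -60 dB/decade.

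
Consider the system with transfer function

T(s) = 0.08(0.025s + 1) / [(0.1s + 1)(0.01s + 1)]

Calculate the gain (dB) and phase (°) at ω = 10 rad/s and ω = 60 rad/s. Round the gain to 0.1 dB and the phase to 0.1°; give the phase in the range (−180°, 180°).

ω = 10: -24.7 dB, -36.7°; ω = 60: -33.8 dB, -55.2°

At ω = 10 rad/s:
zero (1 + j10·0.025) = 1 + j0.25 → |·| ≈ 1.0308, ∠ ≈ 14.04°
pole (1 + j10·0.1) = 1 + j1 → |·| ≈ 1.4142, ∠ ≈ 45.00°
pole (1 + j10·0.01) = 1 + j0.1 → |·| ≈ 1.005, ∠ ≈ 5.71°
|T| = 0.08 · 1.0308 / (1.4142 · 1.005) ≈ 0.058021
Gain = 20 log₁₀(0.058021) ≈ -24.73 dB
∠T = (14.04°) − (45.00° + 5.71°) = -36.67°

At ω = 60 rad/s:
zero (1 + j60·0.025) = 1 + j1.5 → |·| ≈ 1.8028, ∠ ≈ 56.31°
pole (1 + j60·0.1) = 1 + j6 → |·| ≈ 6.0828, ∠ ≈ 80.54°
pole (1 + j60·0.01) = 1 + j0.6 → |·| ≈ 1.1662, ∠ ≈ 30.96°
|T| = 0.08 · 1.8028 / (6.0828 · 1.1662) ≈ 0.020331
Gain = 20 log₁₀(0.020331) ≈ -33.84 dB
∠T = (56.31°) − (80.54° + 30.96°) = -55.19°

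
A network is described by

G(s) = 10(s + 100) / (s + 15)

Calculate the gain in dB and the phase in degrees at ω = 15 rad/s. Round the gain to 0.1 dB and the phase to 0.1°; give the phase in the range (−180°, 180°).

33.6 dB, -36.5°

At s = jω = j15:
zero (s+100): 100 + j15 → |·| = √(100²+15²) = √10225 ≈ 101.12, ∠ = arctan(15/100) ≈ 8.53°
pole (s+15): 15 + j15 → |·| = √(15²+15²) = √450 ≈ 21.213, ∠ = arctan(15/15) ≈ 45.00°
|G| = 10 · 101.12 / 21.213 ≈ 47.669
Gain = 20 log₁₀(47.669) ≈ 33.56 dB
∠G = 8.53° − 45.00° = -36.47°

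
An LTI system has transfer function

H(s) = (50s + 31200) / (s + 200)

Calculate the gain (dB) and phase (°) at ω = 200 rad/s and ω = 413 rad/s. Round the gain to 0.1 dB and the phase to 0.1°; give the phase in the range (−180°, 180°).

Substitute s = j200:
Numerator: 50(j200) + 31200 = 31200 + j10000
Denominator: (j200) + 200 = 200 + j200
|N| = √(31200² + 10000²) ≈ 32763, ∠N ≈ 17.77°
|D| = √(200² + 200²) ≈ 282.84, ∠D ≈ 45.00°
|H| = 32763 / 282.84 ≈ 115.84
Gain = 20 log₁₀(115.84) ≈ 41.28 dB
∠H = 17.77° − 45.00° = -27.23°

Substitute s = j413:
Numerator: 50(j413) + 31200 = 31200 + j20650
Denominator: (j413) + 200 = 200 + j413
|N| = √(31200² + 20650²) ≈ 37415, ∠N ≈ 33.50°
|D| = √(200² + 413²) ≈ 458.88, ∠D ≈ 64.16°
|H| = 37415 / 458.88 ≈ 81.535
Gain = 20 log₁₀(81.535) ≈ 38.23 dB
∠H = 33.50° − 64.16° = -30.66°

ω = 200: 41.3 dB, -27.2°; ω = 413: 38.2 dB, -30.7°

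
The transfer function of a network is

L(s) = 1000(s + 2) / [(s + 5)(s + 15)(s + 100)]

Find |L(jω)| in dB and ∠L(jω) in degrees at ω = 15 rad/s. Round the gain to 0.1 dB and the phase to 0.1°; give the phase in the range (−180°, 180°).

At s = jω = j15:
zero (s+2): 2 + j15 → |·| = √(2²+15²) = √229 ≈ 15.133, ∠ = arctan(15/2) ≈ 82.41°
pole (s+5): 5 + j15 → |·| = √(5²+15²) = √250 ≈ 15.811, ∠ = arctan(15/5) ≈ 71.57°
pole (s+15): 15 + j15 → |·| = √(15²+15²) = √450 ≈ 21.213, ∠ = arctan(15/15) ≈ 45.00°
pole (s+100): 100 + j15 → |·| = √(100²+15²) = √10225 ≈ 101.12, ∠ = arctan(15/100) ≈ 8.53°
|L| = 1000 · 15.133 / 33916 ≈ 0.44619
Gain = 20 log₁₀(0.44619) ≈ -7.01 dB
∠L = 82.41° − 125.10° = -42.69°

-7.0 dB, -42.7°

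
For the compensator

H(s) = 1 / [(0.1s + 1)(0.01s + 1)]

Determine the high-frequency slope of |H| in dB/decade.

Each pole contributes −20 dB/decade at high frequency; each zero contributes +20 dB/decade.
Net: 0 zero(s) − 2 pole(s) → -40 dB/decade.

-40 dB/decade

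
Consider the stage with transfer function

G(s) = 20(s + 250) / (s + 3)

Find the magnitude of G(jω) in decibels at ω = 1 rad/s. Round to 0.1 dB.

At s = jω = j1:
zero (s+250): 250 + j1 → |·| = √(250²+1²) = √62501 ≈ 250, ∠ = arctan(1/250) ≈ 0.23°
pole (s+3): 3 + j1 → |·| = √(3²+1²) = √10 ≈ 3.1623, ∠ = arctan(1/3) ≈ 18.43°
|G| = 20 · 250 / 3.1623 ≈ 1581.1
Gain = 20 log₁₀(1581.1) ≈ 63.98 dB

64.0 dB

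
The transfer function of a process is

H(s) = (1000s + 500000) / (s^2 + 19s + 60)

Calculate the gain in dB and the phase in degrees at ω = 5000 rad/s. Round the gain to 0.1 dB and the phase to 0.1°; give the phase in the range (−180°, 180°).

-13.9 dB, -95.5°

Substitute s = j5000:
Numerator: 1000(j5000) + 500000 = 500000 + j5000000
Denominator: (j5000)^2 + 19(j5000) + 60 = -24999940 + j95000
|N| = √(500000² + 5000000²) ≈ 5.0249e+06, ∠N ≈ 84.29°
|D| = √(24999940² + 95000²) ≈ 2.5e+07, ∠D ≈ 179.78°
|H| = 5.0249e+06 / 2.5e+07 ≈ 0.201
Gain = 20 log₁₀(0.201) ≈ -13.94 dB
∠H = 84.29° − 179.78° = -95.49°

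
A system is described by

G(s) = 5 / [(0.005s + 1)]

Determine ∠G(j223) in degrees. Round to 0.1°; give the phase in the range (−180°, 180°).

At ω = 223 rad/s:
pole (1 + j223·0.005) = 1 + j1.115 → |·| ≈ 1.4977, ∠ ≈ 48.11°
∠G = (0°) − (48.11°) = -48.11°

-48.1°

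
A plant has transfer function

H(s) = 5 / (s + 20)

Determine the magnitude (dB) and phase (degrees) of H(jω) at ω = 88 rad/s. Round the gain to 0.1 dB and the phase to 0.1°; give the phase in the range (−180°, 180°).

-25.1 dB, -77.2°

Substitute s = j88:
Numerator: 5 = 5 + j0
Denominator: (j88) + 20 = 20 + j88
|N| = √(5² + 0²) ≈ 5, ∠N ≈ 0.00°
|D| = √(20² + 88²) ≈ 90.244, ∠D ≈ 77.20°
|H| = 5 / 90.244 ≈ 0.055405
Gain = 20 log₁₀(0.055405) ≈ -25.13 dB
∠H = 0.00° − 77.20° = -77.20°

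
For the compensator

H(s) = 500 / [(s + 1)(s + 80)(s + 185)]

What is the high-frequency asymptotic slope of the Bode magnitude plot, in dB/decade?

-60 dB/decade

Each pole contributes −20 dB/decade at high frequency; each zero contributes +20 dB/decade.
Net: 0 zero(s) − 3 pole(s) → -60 dB/decade.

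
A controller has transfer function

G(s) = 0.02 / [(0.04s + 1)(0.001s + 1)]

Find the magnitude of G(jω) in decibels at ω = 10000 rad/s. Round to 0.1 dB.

-106.1 dB

At ω = 10000 rad/s:
pole (1 + j10000·0.04) = 1 + j400 → |·| ≈ 400, ∠ ≈ 89.86°
pole (1 + j10000·0.001) = 1 + j10 → |·| ≈ 10.05, ∠ ≈ 84.29°
|G| = 0.02 · 1 / (400 · 10.05) ≈ 4.9751e-06
Gain = 20 log₁₀(4.9751e-06) ≈ -106.06 dB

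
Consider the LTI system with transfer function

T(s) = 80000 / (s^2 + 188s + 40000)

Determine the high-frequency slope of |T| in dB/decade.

Each pole contributes −20 dB/decade at high frequency; each zero contributes +20 dB/decade.
Net: 0 zero(s) − 2 pole(s) → -40 dB/decade.

-40 dB/decade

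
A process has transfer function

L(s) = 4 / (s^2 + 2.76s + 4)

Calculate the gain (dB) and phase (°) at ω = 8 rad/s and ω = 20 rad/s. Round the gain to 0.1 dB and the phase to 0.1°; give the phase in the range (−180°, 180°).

At s = jω = j8:
quadratic: (j8)² + 2.76·j8 + 4 = -60 + j22.08 → |·| ≈ 63.934, ∠ ≈ 159.80°
|L| = 4 / 63.934 ≈ 0.062565
Gain = 20 log₁₀(0.062565) ≈ -24.07 dB
∠L = 0.00° − 159.80° = -159.80°

At s = jω = j20:
quadratic: (j20)² + 2.76·j20 + 4 = -396 + j55.2 → |·| ≈ 399.83, ∠ ≈ 172.06°
|L| = 4 / 399.83 ≈ 0.010004
Gain = 20 log₁₀(0.010004) ≈ -40.00 dB
∠L = 0.00° − 172.06° = -172.06°

ω = 8: -24.1 dB, -159.8°; ω = 20: -40.0 dB, -172.1°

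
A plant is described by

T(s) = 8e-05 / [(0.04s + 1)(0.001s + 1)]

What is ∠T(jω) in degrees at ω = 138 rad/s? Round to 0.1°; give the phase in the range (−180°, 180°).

At ω = 138 rad/s:
pole (1 + j138·0.04) = 1 + j5.52 → |·| ≈ 5.6098, ∠ ≈ 79.73°
pole (1 + j138·0.001) = 1 + j0.138 → |·| ≈ 1.0095, ∠ ≈ 7.86°
∠T = (0°) − (79.73° + 7.86°) = -87.59°

-87.6°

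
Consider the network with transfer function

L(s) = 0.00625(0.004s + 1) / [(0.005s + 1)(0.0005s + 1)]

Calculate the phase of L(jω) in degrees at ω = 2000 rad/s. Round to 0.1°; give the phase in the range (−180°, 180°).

-46.4°

At ω = 2000 rad/s:
zero (1 + j2000·0.004) = 1 + j8 → |·| ≈ 8.0623, ∠ ≈ 82.87°
pole (1 + j2000·0.005) = 1 + j10 → |·| ≈ 10.05, ∠ ≈ 84.29°
pole (1 + j2000·0.0005) = 1 + j1 → |·| ≈ 1.4142, ∠ ≈ 45.00°
∠L = (82.87°) − (84.29° + 45.00°) = -46.42°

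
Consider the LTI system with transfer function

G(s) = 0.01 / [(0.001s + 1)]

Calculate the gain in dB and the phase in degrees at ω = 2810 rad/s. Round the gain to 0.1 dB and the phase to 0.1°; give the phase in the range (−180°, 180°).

-49.5 dB, -70.4°

At ω = 2810 rad/s:
pole (1 + j2810·0.001) = 1 + j2.81 → |·| ≈ 2.9826, ∠ ≈ 70.41°
|G| = 0.01 · 1 / (2.9826) ≈ 0.0033528
Gain = 20 log₁₀(0.0033528) ≈ -49.49 dB
∠G = (0°) − (70.41°) = -70.41°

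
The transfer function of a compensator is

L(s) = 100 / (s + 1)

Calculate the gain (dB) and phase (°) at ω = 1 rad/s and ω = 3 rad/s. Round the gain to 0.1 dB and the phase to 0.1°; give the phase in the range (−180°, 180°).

Substitute s = j1:
Numerator: 100 = 100 + j0
Denominator: (j1) + 1 = 1 + j1
|N| = √(100² + 0²) ≈ 100, ∠N ≈ 0.00°
|D| = √(1² + 1²) ≈ 1.4142, ∠D ≈ 45.00°
|L| = 100 / 1.4142 ≈ 70.711
Gain = 20 log₁₀(70.711) ≈ 36.99 dB
∠L = 0.00° − 45.00° = -45.00°

Substitute s = j3:
Numerator: 100 = 100 + j0
Denominator: (j3) + 1 = 1 + j3
|N| = √(100² + 0²) ≈ 100, ∠N ≈ 0.00°
|D| = √(1² + 3²) ≈ 3.1623, ∠D ≈ 71.57°
|L| = 100 / 3.1623 ≈ 31.623
Gain = 20 log₁₀(31.623) ≈ 30.00 dB
∠L = 0.00° − 71.57° = -71.57°

ω = 1: 37.0 dB, -45.0°; ω = 3: 30.0 dB, -71.6°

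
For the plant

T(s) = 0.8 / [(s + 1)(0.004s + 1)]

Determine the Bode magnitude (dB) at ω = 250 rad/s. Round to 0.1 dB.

-52.9 dB

At ω = 250 rad/s:
pole (1 + j250·1) = 1 + j250 → |·| ≈ 250, ∠ ≈ 89.77°
pole (1 + j250·0.004) = 1 + j1 → |·| ≈ 1.4142, ∠ ≈ 45.00°
|T| = 0.8 · 1 / (250 · 1.4142) ≈ 0.0022628
Gain = 20 log₁₀(0.0022628) ≈ -52.91 dB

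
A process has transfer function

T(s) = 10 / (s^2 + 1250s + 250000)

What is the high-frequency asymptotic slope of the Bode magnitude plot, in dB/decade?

-40 dB/decade

Each pole contributes −20 dB/decade at high frequency; each zero contributes +20 dB/decade.
Net: 0 zero(s) − 2 pole(s) → -40 dB/decade.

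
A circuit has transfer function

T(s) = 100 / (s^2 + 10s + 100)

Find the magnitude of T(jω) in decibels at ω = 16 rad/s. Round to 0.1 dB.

-7.0 dB

At s = jω = j16:
quadratic: (j16)² + 10·j16 + 100 = -156 + j160 → |·| ≈ 223.46, ∠ ≈ 134.27°
|T| = 100 / 223.46 ≈ 0.44751
Gain = 20 log₁₀(0.44751) ≈ -6.98 dB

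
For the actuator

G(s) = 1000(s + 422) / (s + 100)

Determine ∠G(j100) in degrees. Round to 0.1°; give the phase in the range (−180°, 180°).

At s = jω = j100:
zero (s+422): 422 + j100 → |·| = √(422²+100²) = √188084 ≈ 433.69, ∠ = arctan(100/422) ≈ 13.33°
pole (s+100): 100 + j100 → |·| = √(100²+100²) = √20000 ≈ 141.42, ∠ = arctan(100/100) ≈ 45.00°
∠G = 13.33° − 45.00° = -31.67°

-31.7°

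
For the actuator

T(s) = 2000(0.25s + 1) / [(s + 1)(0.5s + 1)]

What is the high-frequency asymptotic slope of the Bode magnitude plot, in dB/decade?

-20 dB/decade

Each pole contributes −20 dB/decade at high frequency; each zero contributes +20 dB/decade.
Net: 1 zero(s) − 2 pole(s) → -20 dB/decade.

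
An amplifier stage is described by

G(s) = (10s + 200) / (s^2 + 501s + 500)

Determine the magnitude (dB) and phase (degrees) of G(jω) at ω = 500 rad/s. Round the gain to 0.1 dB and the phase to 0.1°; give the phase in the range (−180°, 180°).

Substitute s = j500:
Numerator: 10(j500) + 200 = 200 + j5000
Denominator: (j500)^2 + 501(j500) + 500 = -249500 + j250500
|N| = √(200² + 5000²) ≈ 5004, ∠N ≈ 87.71°
|D| = √(249500² + 250500²) ≈ 3.5355e+05, ∠D ≈ 134.89°
|G| = 5004 / 3.5355e+05 ≈ 0.014154
Gain = 20 log₁₀(0.014154) ≈ -36.98 dB
∠G = 87.71° − 134.89° = -47.18°

-37.0 dB, -47.2°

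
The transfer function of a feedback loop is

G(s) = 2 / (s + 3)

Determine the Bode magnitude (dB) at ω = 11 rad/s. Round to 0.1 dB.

-15.1 dB

Substitute s = j11:
Numerator: 2 = 2 + j0
Denominator: (j11) + 3 = 3 + j11
|N| = √(2² + 0²) ≈ 2, ∠N ≈ 0.00°
|D| = √(3² + 11²) ≈ 11.402, ∠D ≈ 74.74°
|G| = 2 / 11.402 ≈ 0.17541
Gain = 20 log₁₀(0.17541) ≈ -15.12 dB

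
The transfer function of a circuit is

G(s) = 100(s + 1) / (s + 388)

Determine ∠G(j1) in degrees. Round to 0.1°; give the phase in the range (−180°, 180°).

At s = jω = j1:
zero (s+1): 1 + j1 → |·| = √(1²+1²) = √2 ≈ 1.4142, ∠ = arctan(1/1) ≈ 45.00°
pole (s+388): 388 + j1 → |·| = √(388²+1²) = √150545 ≈ 388, ∠ = arctan(1/388) ≈ 0.15°
∠G = 45.00° − 0.15° = 44.85°

44.9°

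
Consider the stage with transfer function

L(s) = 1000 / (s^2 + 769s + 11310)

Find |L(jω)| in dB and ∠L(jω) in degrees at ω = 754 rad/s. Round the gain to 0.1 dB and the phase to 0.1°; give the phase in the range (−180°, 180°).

Substitute s = j754:
Numerator: 1000 = 1000 + j0
Denominator: (j754)^2 + 769(j754) + 11310 = -557206 + j579826
|N| = √(1000² + 0²) ≈ 1000, ∠N ≈ 0.00°
|D| = √(557206² + 579826²) ≈ 8.0416e+05, ∠D ≈ 133.86°
|L| = 1000 / 8.0416e+05 ≈ 0.0012435
Gain = 20 log₁₀(0.0012435) ≈ -58.11 dB
∠L = 0.00° − 133.86° = -133.86°

-58.1 dB, -133.9°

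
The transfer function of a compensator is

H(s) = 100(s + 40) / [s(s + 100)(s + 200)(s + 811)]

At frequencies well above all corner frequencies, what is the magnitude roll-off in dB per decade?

-60 dB/decade

Each pole contributes −20 dB/decade at high frequency; each zero contributes +20 dB/decade.
Net: 1 zero(s) − 4 pole(s) → -60 dB/decade.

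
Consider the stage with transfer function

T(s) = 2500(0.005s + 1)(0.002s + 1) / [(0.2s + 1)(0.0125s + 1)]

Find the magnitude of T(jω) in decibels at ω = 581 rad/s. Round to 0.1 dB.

22.8 dB

At ω = 581 rad/s:
zero (1 + j581·0.005) = 1 + j2.905 → |·| ≈ 3.0723, ∠ ≈ 71.00°
zero (1 + j581·0.002) = 1 + j1.162 → |·| ≈ 1.5331, ∠ ≈ 49.29°
pole (1 + j581·0.2) = 1 + j116.2 → |·| ≈ 116.2, ∠ ≈ 89.51°
pole (1 + j581·0.0125) = 1 + j7.2625 → |·| ≈ 7.331, ∠ ≈ 82.16°
|T| = 2500 · 3.0723 · 1.5331 / (116.2 · 7.331) ≈ 13.823
Gain = 20 log₁₀(13.823) ≈ 22.81 dB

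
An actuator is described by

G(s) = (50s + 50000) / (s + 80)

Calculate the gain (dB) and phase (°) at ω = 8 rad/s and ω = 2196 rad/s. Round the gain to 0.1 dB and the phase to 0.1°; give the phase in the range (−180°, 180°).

ω = 8: 55.9 dB, -5.3°; ω = 2196: 34.8 dB, -22.4°

Substitute s = j8:
Numerator: 50(j8) + 50000 = 50000 + j400
Denominator: (j8) + 80 = 80 + j8
|N| = √(50000² + 400²) ≈ 50002, ∠N ≈ 0.46°
|D| = √(80² + 8²) ≈ 80.399, ∠D ≈ 5.71°
|G| = 50002 / 80.399 ≈ 621.92
Gain = 20 log₁₀(621.92) ≈ 55.87 dB
∠G = 0.46° − 5.71° = -5.25°

Substitute s = j2196:
Numerator: 50(j2196) + 50000 = 50000 + j109800
Denominator: (j2196) + 80 = 80 + j2196
|N| = √(50000² + 109800²) ≈ 1.2065e+05, ∠N ≈ 65.52°
|D| = √(80² + 2196²) ≈ 2197.5, ∠D ≈ 87.91°
|G| = 1.2065e+05 / 2197.5 ≈ 54.903
Gain = 20 log₁₀(54.903) ≈ 34.79 dB
∠G = 65.52° − 87.91° = -22.39°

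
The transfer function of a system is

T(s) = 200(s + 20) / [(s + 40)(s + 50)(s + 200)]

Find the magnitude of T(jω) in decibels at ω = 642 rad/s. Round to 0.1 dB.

-66.7 dB

At s = jω = j642:
zero (s+20): 20 + j642 → |·| = √(20²+642²) = √412564 ≈ 642.31, ∠ = arctan(642/20) ≈ 88.22°
pole (s+40): 40 + j642 → |·| = √(40²+642²) = √413764 ≈ 643.24, ∠ = arctan(642/40) ≈ 86.43°
pole (s+50): 50 + j642 → |·| = √(50²+642²) = √414664 ≈ 643.94, ∠ = arctan(642/50) ≈ 85.55°
pole (s+200): 200 + j642 → |·| = √(200²+642²) = √452164 ≈ 672.43, ∠ = arctan(642/200) ≈ 72.70°
|T| = 200 · 642.31 / 2.7853e+08 ≈ 0.00046121
Gain = 20 log₁₀(0.00046121) ≈ -66.72 dB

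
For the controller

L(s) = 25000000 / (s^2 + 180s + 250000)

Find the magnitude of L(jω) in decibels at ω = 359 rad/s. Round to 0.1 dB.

At s = jω = j359:
quadratic: (j359)² + 180·j359 + 250000 = 121119 + j64620 → |·| ≈ 1.3728e+05, ∠ ≈ 28.08°
|L| = 25000000 / 1.3728e+05 ≈ 182.11
Gain = 20 log₁₀(182.11) ≈ 45.21 dB

45.2 dB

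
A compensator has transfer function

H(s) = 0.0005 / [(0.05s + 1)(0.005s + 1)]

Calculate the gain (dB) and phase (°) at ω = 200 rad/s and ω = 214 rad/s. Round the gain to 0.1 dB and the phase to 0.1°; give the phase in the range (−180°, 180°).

At ω = 200 rad/s:
pole (1 + j200·0.05) = 1 + j10 → |·| ≈ 10.05, ∠ ≈ 84.29°
pole (1 + j200·0.005) = 1 + j1 → |·| ≈ 1.4142, ∠ ≈ 45.00°
|H| = 0.0005 · 1 / (10.05 · 1.4142) ≈ 3.518e-05
Gain = 20 log₁₀(3.518e-05) ≈ -89.07 dB
∠H = (0°) − (84.29° + 45.00°) = -129.29°

At ω = 214 rad/s:
pole (1 + j214·0.05) = 1 + j10.7 → |·| ≈ 10.747, ∠ ≈ 84.66°
pole (1 + j214·0.005) = 1 + j1.07 → |·| ≈ 1.4645, ∠ ≈ 46.94°
|H| = 0.0005 · 1 / (10.747 · 1.4645) ≈ 3.1768e-05
Gain = 20 log₁₀(3.1768e-05) ≈ -89.96 dB
∠H = (0°) − (84.66° + 46.94°) = -131.60°

ω = 200: -89.1 dB, -129.3°; ω = 214: -90.0 dB, -131.6°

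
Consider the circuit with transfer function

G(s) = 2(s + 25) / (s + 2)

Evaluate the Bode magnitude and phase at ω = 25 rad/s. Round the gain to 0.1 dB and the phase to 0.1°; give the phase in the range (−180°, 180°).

9.0 dB, -40.4°

At s = jω = j25:
zero (s+25): 25 + j25 → |·| = √(25²+25²) = √1250 ≈ 35.355, ∠ = arctan(25/25) ≈ 45.00°
pole (s+2): 2 + j25 → |·| = √(2²+25²) = √629 ≈ 25.08, ∠ = arctan(25/2) ≈ 85.43°
|G| = 2 · 35.355 / 25.08 ≈ 2.8194
Gain = 20 log₁₀(2.8194) ≈ 9.00 dB
∠G = 45.00° − 85.43° = -40.43°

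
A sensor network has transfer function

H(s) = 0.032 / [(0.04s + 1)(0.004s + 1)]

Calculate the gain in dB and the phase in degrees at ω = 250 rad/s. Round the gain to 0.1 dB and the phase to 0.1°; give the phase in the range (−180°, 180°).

At ω = 250 rad/s:
pole (1 + j250·0.04) = 1 + j10 → |·| ≈ 10.05, ∠ ≈ 84.29°
pole (1 + j250·0.004) = 1 + j1 → |·| ≈ 1.4142, ∠ ≈ 45.00°
|H| = 0.032 · 1 / (10.05 · 1.4142) ≈ 0.0022515
Gain = 20 log₁₀(0.0022515) ≈ -52.95 dB
∠H = (0°) − (84.29° + 45.00°) = -129.29°

-53.0 dB, -129.3°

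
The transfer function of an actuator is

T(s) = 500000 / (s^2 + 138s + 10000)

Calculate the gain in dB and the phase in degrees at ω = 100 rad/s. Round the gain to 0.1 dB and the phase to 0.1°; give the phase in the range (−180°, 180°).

At s = jω = j100:
quadratic: (j100)² + 138·j100 + 10000 = 0 + j13800 → |·| ≈ 13800, ∠ ≈ 90.00°
|T| = 500000 / 13800 ≈ 36.232
Gain = 20 log₁₀(36.232) ≈ 31.18 dB
∠T = 0.00° − 90.00° = -90.00°

31.2 dB, -90.0°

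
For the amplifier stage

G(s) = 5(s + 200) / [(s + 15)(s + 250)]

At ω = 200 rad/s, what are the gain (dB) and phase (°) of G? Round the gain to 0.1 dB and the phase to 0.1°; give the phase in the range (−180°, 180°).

At s = jω = j200:
zero (s+200): 200 + j200 → |·| = √(200²+200²) = √80000 ≈ 282.84, ∠ = arctan(200/200) ≈ 45.00°
pole (s+15): 15 + j200 → |·| = √(15²+200²) = √40225 ≈ 200.56, ∠ = arctan(200/15) ≈ 85.71°
pole (s+250): 250 + j200 → |·| = √(250²+200²) = √102500 ≈ 320.16, ∠ = arctan(200/250) ≈ 38.66°
|G| = 5 · 282.84 / 64211 ≈ 0.022024
Gain = 20 log₁₀(0.022024) ≈ -33.14 dB
∠G = 45.00° − 124.37° = -79.37°

-33.1 dB, -79.4°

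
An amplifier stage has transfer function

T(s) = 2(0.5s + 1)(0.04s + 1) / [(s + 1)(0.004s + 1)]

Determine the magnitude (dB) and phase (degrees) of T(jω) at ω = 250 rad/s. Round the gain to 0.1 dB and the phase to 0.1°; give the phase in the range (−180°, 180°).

17.0 dB, 39.1°

At ω = 250 rad/s:
zero (1 + j250·0.5) = 1 + j125 → |·| ≈ 125, ∠ ≈ 89.54°
zero (1 + j250·0.04) = 1 + j10 → |·| ≈ 10.05, ∠ ≈ 84.29°
pole (1 + j250·1) = 1 + j250 → |·| ≈ 250, ∠ ≈ 89.77°
pole (1 + j250·0.004) = 1 + j1 → |·| ≈ 1.4142, ∠ ≈ 45.00°
|T| = 2 · 125 · 10.05 / (250 · 1.4142) ≈ 7.1065
Gain = 20 log₁₀(7.1065) ≈ 17.03 dB
∠T = (89.54° + 84.29°) − (89.77° + 45.00°) = 39.06°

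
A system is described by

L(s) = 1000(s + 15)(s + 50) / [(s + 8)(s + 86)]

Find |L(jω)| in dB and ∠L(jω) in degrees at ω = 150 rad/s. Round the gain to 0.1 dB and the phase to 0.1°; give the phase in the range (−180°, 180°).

At s = jω = j150:
zero (s+15): 15 + j150 → |·| = √(15²+150²) = √22725 ≈ 150.75, ∠ = arctan(150/15) ≈ 84.29°
zero (s+50): 50 + j150 → |·| = √(50²+150²) = √25000 ≈ 158.11, ∠ = arctan(150/50) ≈ 71.57°
pole (s+8): 8 + j150 → |·| = √(8²+150²) = √22564 ≈ 150.21, ∠ = arctan(150/8) ≈ 86.95°
pole (s+86): 86 + j150 → |·| = √(86²+150²) = √29896 ≈ 172.9, ∠ = arctan(150/86) ≈ 60.17°
|L| = 1000 · 23835 / 25971 ≈ 917.75
Gain = 20 log₁₀(917.75) ≈ 59.25 dB
∠L = 155.86° − 147.12° = 8.74°

59.3 dB, 8.7°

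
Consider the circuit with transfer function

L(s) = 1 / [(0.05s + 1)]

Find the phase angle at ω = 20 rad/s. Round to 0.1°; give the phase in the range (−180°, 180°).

At ω = 20 rad/s:
pole (1 + j20·0.05) = 1 + j1 → |·| ≈ 1.4142, ∠ ≈ 45.00°
∠L = (0°) − (45.00°) = -45.00°

-45.0°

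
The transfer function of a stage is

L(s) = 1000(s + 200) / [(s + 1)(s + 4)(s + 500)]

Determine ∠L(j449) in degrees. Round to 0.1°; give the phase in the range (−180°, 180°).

-155.3°

At s = jω = j449:
zero (s+200): 200 + j449 → |·| = √(200²+449²) = √241601 ≈ 491.53, ∠ = arctan(449/200) ≈ 65.99°
pole (s+1): 1 + j449 → |·| = √(1²+449²) = √201602 ≈ 449, ∠ = arctan(449/1) ≈ 89.87°
pole (s+4): 4 + j449 → |·| = √(4²+449²) = √201617 ≈ 449.02, ∠ = arctan(449/4) ≈ 89.49°
pole (s+500): 500 + j449 → |·| = √(500²+449²) = √451601 ≈ 672.01, ∠ = arctan(449/500) ≈ 41.92°
∠L = 65.99° − 221.28° = -155.29°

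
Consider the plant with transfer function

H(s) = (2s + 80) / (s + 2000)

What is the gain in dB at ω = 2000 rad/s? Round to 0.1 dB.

Substitute s = j2000:
Numerator: 2(j2000) + 80 = 80 + j4000
Denominator: (j2000) + 2000 = 2000 + j2000
|N| = √(80² + 4000²) ≈ 4000.8, ∠N ≈ 88.85°
|D| = √(2000² + 2000²) ≈ 2828.4, ∠D ≈ 45.00°
|H| = 4000.8 / 2828.4 ≈ 1.4145
Gain = 20 log₁₀(1.4145) ≈ 3.01 dB

3.0 dB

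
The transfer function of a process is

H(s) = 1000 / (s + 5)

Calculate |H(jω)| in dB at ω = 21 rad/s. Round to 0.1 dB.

Substitute s = j21:
Numerator: 1000 = 1000 + j0
Denominator: (j21) + 5 = 5 + j21
|N| = √(1000² + 0²) ≈ 1000, ∠N ≈ 0.00°
|D| = √(5² + 21²) ≈ 21.587, ∠D ≈ 76.61°
|H| = 1000 / 21.587 ≈ 46.324
Gain = 20 log₁₀(46.324) ≈ 33.32 dB

33.3 dB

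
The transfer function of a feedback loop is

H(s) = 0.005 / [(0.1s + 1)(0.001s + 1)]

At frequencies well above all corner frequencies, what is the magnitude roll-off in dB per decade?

Each pole contributes −20 dB/decade at high frequency; each zero contributes +20 dB/decade.
Net: 0 zero(s) − 2 pole(s) → -40 dB/decade.

-40 dB/decade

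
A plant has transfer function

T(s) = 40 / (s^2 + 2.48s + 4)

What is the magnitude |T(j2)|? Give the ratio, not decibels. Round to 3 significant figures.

At s = jω = j2:
quadratic: (j2)² + 2.48·j2 + 4 = 0 + j4.96 → |·| ≈ 4.96, ∠ ≈ 90.00°
|T| = 40 / 4.96 ≈ 8.0645

8.06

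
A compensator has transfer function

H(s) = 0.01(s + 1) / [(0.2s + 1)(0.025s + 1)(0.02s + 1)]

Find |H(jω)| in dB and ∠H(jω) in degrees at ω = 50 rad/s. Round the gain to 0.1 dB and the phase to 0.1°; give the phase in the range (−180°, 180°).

At ω = 50 rad/s:
zero (1 + j50·1) = 1 + j50 → |·| ≈ 50.01, ∠ ≈ 88.85°
pole (1 + j50·0.2) = 1 + j10 → |·| ≈ 10.05, ∠ ≈ 84.29°
pole (1 + j50·0.025) = 1 + j1.25 → |·| ≈ 1.6008, ∠ ≈ 51.34°
pole (1 + j50·0.02) = 1 + j1 → |·| ≈ 1.4142, ∠ ≈ 45.00°
|H| = 0.01 · 50.01 / (10.05 · 1.6008 · 1.4142) ≈ 0.021981
Gain = 20 log₁₀(0.021981) ≈ -33.16 dB
∠H = (88.85°) − (84.29° + 51.34° + 45.00°) = -91.78°

-33.2 dB, -91.8°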